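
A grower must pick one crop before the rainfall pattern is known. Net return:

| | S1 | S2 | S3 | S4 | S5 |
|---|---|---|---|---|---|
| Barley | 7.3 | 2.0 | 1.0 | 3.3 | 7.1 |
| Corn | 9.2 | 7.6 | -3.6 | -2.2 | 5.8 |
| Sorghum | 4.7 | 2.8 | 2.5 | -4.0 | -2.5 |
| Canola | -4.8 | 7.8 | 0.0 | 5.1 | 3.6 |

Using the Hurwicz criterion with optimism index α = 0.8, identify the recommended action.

Barley: 0.8·7.3 + 0.2·1.0 = 6.04
Corn: 0.8·9.2 + 0.2·(-3.6) = 6.64
Sorghum: 0.8·4.7 + 0.2·(-4.0) = 2.96
Canola: 0.8·7.8 + 0.2·(-4.8) = 5.28
Highest Hurwicz score = 6.64 → Corn.

Corn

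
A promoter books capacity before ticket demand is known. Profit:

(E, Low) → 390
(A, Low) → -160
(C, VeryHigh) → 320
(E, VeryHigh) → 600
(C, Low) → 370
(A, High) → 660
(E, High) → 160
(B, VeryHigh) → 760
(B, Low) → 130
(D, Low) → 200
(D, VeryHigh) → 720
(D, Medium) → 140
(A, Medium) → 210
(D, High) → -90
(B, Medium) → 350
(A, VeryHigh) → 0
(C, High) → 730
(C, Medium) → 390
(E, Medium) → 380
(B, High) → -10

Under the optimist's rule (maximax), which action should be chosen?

Row maxima: A=660, B=760, C=730, D=720, E=600
Best best-case = 760 → B.

B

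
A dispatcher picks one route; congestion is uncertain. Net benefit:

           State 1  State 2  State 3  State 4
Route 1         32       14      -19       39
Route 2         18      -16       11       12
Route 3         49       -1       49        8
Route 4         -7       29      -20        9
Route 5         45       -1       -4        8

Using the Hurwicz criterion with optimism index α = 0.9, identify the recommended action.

Route 3

Route 1: 0.9·39 + 0.1·(-19) = 33.2
Route 2: 0.9·18 + 0.1·(-16) = 14.6
Route 3: 0.9·49 + 0.1·(-1) = 44
Route 4: 0.9·29 + 0.1·(-20) = 24.1
Route 5: 0.9·45 + 0.1·(-4) = 40.1
Highest Hurwicz score = 44 → Route 3.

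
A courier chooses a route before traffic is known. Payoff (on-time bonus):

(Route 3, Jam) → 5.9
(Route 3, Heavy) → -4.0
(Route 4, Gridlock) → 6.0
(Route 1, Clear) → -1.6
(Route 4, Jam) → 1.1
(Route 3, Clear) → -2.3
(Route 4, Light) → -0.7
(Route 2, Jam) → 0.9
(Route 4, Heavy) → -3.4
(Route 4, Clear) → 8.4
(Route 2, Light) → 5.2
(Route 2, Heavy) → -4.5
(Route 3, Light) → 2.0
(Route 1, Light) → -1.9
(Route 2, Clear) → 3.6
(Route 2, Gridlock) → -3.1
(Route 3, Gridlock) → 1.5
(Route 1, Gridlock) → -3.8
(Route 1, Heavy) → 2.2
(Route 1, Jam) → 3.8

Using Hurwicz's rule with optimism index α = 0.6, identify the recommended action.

Route 4

Route 1: 0.6·3.8 + 0.4·(-3.8) = 0.76
Route 2: 0.6·5.2 + 0.4·(-4.5) = 1.32
Route 3: 0.6·5.9 + 0.4·(-4.0) = 1.94
Route 4: 0.6·8.4 + 0.4·(-3.4) = 3.68
Highest Hurwicz score = 3.68 → Route 4.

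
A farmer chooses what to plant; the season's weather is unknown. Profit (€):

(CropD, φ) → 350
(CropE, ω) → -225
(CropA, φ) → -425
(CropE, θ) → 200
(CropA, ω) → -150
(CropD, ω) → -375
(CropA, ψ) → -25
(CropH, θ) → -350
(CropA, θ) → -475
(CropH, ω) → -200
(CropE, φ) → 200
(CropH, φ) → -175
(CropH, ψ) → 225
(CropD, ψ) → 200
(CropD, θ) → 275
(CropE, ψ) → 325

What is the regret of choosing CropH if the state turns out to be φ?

Best payoff under φ is 350.
Regret = 350 − (-175) = 525.

525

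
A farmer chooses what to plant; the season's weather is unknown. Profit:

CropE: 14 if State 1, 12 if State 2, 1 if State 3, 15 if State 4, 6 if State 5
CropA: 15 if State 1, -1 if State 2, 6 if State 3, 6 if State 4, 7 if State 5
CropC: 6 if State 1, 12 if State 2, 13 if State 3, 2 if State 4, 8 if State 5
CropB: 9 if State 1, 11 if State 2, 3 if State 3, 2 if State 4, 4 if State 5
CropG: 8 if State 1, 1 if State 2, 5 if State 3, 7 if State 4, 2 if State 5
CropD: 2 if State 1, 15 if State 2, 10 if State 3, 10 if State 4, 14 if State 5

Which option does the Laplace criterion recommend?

Row averages: CropE=9.6, CropA=6.6, CropC=8.2, CropB=5.8, CropG=4.6, CropD=10.2
Highest average = 10.2 → CropD.

CropD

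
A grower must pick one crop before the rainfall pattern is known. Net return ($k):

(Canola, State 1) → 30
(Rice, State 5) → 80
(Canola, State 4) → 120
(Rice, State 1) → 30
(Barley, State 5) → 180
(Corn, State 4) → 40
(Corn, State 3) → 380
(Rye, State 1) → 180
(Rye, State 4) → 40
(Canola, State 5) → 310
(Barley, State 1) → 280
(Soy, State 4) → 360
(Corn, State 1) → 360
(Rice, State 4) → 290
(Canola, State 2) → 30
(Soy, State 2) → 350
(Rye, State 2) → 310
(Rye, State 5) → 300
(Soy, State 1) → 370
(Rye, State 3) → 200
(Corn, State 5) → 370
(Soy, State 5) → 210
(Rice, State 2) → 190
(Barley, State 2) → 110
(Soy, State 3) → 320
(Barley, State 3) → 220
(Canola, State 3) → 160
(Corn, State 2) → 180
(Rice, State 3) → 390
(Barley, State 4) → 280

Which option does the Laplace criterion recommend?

Soy

Row averages: Rye=206, Soy=322, Canola=130, Rice=196, Corn=266, Barley=214
Highest average = 322 → Soy.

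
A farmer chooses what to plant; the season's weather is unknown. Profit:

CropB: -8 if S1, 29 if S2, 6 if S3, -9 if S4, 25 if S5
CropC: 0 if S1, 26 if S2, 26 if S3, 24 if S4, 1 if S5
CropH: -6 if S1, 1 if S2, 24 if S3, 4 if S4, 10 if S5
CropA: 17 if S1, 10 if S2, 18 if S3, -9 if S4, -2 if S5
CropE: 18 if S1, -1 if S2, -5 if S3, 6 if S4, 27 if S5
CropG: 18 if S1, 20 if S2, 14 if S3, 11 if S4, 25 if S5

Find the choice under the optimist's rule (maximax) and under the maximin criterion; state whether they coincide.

maximax → CropB; maximin → CropG (disagree)

Row maxima: CropB=29, CropC=26, CropH=24, CropA=18, CropE=27, CropG=25
Best best-case = 29 → CropB.
Row minima: CropB=-9, CropC=0, CropH=-6, CropA=-9, CropE=-5, CropG=11
Best worst-case = 11 → CropG.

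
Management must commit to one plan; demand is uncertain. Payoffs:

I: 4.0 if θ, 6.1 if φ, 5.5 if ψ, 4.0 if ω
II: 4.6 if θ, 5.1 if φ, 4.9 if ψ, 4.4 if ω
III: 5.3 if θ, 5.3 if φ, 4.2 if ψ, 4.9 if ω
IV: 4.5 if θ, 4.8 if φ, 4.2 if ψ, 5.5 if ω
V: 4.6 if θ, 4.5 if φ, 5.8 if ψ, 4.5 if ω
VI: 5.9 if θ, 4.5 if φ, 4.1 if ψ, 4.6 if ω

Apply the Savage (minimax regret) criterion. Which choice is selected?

II

Column bests: θ=5.9, φ=6.1, ψ=5.8, ω=5.5.
I regrets: 1.9, 0.0, 0.3, 1.5 → max 1.9
II regrets: 1.3, 1.0, 0.9, 1.1 → max 1.3
III regrets: 0.6, 0.8, 1.6, 0.6 → max 1.6
IV regrets: 1.4, 1.3, 1.6, 0.0 → max 1.6
V regrets: 1.3, 1.6, 0.0, 1.0 → max 1.6
VI regrets: 0.0, 1.6, 1.7, 0.9 → max 1.7
Smallest max regret = 1.3 → II.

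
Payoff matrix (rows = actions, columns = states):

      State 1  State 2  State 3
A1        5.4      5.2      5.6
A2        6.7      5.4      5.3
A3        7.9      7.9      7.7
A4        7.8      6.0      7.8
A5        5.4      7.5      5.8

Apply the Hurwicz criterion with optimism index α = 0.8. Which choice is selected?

A1: 0.8·5.6 + 0.2·5.2 = 5.52
A2: 0.8·6.7 + 0.2·5.3 = 6.42
A3: 0.8·7.9 + 0.2·7.7 = 7.86
A4: 0.8·7.8 + 0.2·6.0 = 7.44
A5: 0.8·7.5 + 0.2·5.4 = 7.08
Highest Hurwicz score = 7.86 → A3.

A3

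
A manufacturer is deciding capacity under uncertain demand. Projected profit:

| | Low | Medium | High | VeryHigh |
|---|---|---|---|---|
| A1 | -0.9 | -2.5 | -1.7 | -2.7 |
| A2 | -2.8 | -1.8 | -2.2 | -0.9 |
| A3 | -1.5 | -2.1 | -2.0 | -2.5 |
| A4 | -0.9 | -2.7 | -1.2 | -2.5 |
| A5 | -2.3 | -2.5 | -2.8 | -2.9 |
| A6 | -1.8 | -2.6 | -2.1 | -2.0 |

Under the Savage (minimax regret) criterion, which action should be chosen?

Column bests: Low=-0.9, Medium=-1.8, High=-1.2, VeryHigh=-0.9.
A1 regrets: 0.0, 0.7, 0.5, 1.8 → max 1.8
A2 regrets: 1.9, 0.0, 1.0, 0.0 → max 1.9
A3 regrets: 0.6, 0.3, 0.8, 1.6 → max 1.6
A4 regrets: 0.0, 0.9, 0.0, 1.6 → max 1.6
A5 regrets: 1.4, 0.7, 1.6, 2.0 → max 2.0
A6 regrets: 0.9, 0.8, 0.9, 1.1 → max 1.1
Smallest max regret = 1.1 → A6.

A6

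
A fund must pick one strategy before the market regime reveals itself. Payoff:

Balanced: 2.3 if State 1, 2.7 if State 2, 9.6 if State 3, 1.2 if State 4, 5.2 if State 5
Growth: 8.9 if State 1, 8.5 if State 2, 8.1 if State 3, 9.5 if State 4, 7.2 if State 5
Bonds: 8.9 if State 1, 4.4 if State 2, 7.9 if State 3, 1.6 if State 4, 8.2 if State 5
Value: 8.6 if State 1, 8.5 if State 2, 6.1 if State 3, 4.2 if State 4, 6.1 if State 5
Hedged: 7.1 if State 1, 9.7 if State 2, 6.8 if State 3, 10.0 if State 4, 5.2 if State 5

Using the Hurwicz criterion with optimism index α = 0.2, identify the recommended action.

Balanced: 0.2·9.6 + 0.8·1.2 = 2.88
Growth: 0.2·9.5 + 0.8·7.2 = 7.66
Bonds: 0.2·8.9 + 0.8·1.6 = 3.06
Value: 0.2·8.6 + 0.8·4.2 = 5.08
Hedged: 0.2·10.0 + 0.8·5.2 = 6.16
Highest Hurwicz score = 7.66 → Growth.

Growth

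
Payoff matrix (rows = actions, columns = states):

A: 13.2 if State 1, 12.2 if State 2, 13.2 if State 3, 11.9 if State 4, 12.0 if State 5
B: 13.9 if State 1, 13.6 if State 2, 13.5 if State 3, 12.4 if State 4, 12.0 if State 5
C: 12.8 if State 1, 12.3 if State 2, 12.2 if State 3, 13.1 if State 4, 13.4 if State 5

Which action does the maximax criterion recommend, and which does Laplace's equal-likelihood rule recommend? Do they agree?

maximax → B; laplace → B (agree)

Row maxima: A=13.2, B=13.9, C=13.4
Best best-case = 13.9 → B.
Row averages: A=12.5, B=13.08, C=12.76
Highest average = 13.08 → B.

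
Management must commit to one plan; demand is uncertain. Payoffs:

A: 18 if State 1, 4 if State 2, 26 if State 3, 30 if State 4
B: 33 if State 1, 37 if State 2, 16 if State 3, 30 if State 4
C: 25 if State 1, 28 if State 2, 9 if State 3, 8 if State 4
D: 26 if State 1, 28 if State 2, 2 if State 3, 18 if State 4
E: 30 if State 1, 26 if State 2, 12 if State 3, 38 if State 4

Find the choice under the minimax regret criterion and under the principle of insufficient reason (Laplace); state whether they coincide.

Column bests: State 1=33, State 2=37, State 3=26, State 4=38.
A regrets: 15, 33, 0, 8 → max 33
B regrets: 0, 0, 10, 8 → max 10
C regrets: 8, 9, 17, 30 → max 30
D regrets: 7, 9, 24, 20 → max 24
E regrets: 3, 11, 14, 0 → max 14
Smallest max regret = 10 → B.
Row averages: A=19.5, B=29, C=17.5, D=18.5, E=26.5
Highest average = 29 → B.

minimax regret → B; laplace → B (agree)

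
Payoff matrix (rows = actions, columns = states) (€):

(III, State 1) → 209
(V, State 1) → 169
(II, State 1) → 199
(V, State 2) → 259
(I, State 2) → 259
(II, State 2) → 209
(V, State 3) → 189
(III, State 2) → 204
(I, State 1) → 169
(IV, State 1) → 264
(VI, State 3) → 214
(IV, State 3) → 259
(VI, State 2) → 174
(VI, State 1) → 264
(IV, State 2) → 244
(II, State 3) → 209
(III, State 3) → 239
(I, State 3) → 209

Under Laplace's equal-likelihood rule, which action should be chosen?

Row averages: I=637/3, II=617/3, III=652/3, IV=767/3, V=617/3, VI=652/3
Highest average = 767/3 → IV.

IV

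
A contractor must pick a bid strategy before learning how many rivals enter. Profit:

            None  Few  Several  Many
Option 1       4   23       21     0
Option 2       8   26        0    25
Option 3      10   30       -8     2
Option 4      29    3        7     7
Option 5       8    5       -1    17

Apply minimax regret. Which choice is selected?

Column bests: None=29, Few=30, Several=21, Many=25.
Option 1 regrets: 25, 7, 0, 25 → max 25
Option 2 regrets: 21, 4, 21, 0 → max 21
Option 3 regrets: 19, 0, 29, 23 → max 29
Option 4 regrets: 0, 27, 14, 18 → max 27
Option 5 regrets: 21, 25, 22, 8 → max 25
Smallest max regret = 21 → Option 2.

Option 2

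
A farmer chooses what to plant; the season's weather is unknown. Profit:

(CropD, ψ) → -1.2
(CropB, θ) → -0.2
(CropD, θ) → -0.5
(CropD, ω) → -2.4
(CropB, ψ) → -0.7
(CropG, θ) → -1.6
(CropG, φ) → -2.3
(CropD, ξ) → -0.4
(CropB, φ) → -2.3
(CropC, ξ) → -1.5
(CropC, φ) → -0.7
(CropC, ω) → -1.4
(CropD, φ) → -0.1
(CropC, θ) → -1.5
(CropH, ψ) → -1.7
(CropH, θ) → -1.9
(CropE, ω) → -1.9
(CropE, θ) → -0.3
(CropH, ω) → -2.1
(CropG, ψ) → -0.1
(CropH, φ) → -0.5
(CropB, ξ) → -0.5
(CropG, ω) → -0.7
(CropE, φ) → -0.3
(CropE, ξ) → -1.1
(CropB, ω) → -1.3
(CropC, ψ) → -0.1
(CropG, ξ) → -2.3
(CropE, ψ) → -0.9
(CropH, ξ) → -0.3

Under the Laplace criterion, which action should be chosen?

Row averages: CropH=-1.3, CropC=-1.04, CropB=-1, CropG=-1.4, CropE=-0.9, CropD=-0.92
Highest average = -0.9 → CropE.

CropE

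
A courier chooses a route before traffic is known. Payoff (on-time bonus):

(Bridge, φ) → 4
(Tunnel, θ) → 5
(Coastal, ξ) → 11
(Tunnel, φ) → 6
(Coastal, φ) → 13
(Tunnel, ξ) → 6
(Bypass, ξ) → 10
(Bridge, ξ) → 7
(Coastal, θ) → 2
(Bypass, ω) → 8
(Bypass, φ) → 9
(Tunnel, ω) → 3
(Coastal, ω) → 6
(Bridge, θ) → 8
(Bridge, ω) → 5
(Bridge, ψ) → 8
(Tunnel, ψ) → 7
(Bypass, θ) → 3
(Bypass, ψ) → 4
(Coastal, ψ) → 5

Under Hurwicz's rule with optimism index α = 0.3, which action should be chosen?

Coastal

Tunnel: 0.3·7 + 0.7·3 = 4.2
Coastal: 0.3·13 + 0.7·2 = 5.3
Bridge: 0.3·8 + 0.7·4 = 5.2
Bypass: 0.3·10 + 0.7·3 = 5.1
Highest Hurwicz score = 5.3 → Coastal.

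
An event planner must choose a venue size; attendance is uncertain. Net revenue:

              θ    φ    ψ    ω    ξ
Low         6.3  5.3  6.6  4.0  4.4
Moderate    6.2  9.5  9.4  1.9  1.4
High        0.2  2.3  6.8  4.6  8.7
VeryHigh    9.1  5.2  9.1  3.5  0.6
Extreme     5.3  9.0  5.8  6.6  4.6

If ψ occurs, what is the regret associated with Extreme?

3.6

Best payoff under ψ is 9.4.
Regret = 9.4 − 5.8 = 3.6.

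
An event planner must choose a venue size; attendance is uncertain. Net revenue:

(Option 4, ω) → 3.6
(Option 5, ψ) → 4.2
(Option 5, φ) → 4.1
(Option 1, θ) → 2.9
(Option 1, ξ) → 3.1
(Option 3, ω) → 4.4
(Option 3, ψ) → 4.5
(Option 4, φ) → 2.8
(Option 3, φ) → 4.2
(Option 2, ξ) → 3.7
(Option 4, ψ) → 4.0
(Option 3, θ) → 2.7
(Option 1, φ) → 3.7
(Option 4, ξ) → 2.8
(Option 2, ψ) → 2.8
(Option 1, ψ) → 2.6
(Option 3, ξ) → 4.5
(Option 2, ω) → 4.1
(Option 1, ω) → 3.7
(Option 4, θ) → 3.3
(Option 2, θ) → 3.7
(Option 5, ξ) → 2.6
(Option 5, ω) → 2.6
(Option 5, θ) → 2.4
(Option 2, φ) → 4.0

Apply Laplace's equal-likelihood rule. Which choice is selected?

Row averages: Option 1=3.2, Option 2=3.66, Option 3=4.06, Option 4=3.3, Option 5=3.18
Highest average = 4.06 → Option 3.

Option 3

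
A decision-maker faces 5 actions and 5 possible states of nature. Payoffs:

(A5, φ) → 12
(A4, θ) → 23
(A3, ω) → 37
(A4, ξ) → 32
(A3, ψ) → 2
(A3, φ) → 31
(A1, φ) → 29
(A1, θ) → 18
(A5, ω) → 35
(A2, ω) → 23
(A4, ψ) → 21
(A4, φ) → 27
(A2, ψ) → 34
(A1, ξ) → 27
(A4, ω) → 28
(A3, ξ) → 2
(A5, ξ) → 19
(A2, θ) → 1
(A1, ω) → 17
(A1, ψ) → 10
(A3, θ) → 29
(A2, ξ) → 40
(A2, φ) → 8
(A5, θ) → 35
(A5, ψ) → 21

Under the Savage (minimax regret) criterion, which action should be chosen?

Column bests: θ=35, φ=31, ψ=34, ω=37, ξ=40.
A1 regrets: 17, 2, 24, 20, 13 → max 24
A2 regrets: 34, 23, 0, 14, 0 → max 34
A3 regrets: 6, 0, 32, 0, 38 → max 38
A4 regrets: 12, 4, 13, 9, 8 → max 13
A5 regrets: 0, 19, 13, 2, 21 → max 21
Smallest max regret = 13 → A4.

A4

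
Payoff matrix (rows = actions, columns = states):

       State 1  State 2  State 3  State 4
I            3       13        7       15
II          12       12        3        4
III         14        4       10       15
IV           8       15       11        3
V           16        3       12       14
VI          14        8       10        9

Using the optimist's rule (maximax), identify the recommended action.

Row maxima: I=15, II=12, III=15, IV=15, V=16, VI=14
Best best-case = 16 → V.

V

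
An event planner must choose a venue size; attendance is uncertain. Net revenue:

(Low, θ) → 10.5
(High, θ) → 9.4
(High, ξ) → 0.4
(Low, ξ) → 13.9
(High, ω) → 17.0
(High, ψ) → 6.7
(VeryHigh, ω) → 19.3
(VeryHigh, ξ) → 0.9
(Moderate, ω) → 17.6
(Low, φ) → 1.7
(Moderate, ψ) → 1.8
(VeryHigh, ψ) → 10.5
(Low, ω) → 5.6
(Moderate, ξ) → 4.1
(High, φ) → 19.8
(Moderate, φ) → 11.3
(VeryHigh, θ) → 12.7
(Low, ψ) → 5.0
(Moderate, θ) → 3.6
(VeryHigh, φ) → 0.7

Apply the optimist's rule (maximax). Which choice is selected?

High

Row maxima: Low=13.9, Moderate=17.6, High=19.8, VeryHigh=19.3
Best best-case = 19.8 → High.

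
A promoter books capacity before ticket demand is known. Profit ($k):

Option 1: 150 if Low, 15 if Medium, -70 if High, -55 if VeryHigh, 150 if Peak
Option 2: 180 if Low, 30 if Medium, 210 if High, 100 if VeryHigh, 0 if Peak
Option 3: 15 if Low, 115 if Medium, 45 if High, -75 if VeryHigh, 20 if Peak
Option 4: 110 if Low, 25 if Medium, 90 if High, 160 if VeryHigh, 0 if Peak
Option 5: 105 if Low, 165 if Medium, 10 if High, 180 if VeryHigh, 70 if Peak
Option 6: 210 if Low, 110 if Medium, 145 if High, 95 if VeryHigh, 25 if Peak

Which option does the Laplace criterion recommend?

Row averages: Option 1=38, Option 2=104, Option 3=24, Option 4=77, Option 5=106, Option 6=117
Highest average = 117 → Option 6.

Option 6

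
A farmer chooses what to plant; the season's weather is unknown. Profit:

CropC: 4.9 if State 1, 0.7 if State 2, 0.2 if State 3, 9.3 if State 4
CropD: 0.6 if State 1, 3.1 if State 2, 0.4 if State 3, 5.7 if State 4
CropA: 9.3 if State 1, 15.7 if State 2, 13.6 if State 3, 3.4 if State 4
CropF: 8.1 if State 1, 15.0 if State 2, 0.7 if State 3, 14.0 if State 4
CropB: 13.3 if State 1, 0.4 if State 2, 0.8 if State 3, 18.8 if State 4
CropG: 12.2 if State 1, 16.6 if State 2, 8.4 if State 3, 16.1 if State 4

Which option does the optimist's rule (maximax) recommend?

Row maxima: CropC=9.3, CropD=5.7, CropA=15.7, CropF=15.0, CropB=18.8, CropG=16.6
Best best-case = 18.8 → CropB.

CropB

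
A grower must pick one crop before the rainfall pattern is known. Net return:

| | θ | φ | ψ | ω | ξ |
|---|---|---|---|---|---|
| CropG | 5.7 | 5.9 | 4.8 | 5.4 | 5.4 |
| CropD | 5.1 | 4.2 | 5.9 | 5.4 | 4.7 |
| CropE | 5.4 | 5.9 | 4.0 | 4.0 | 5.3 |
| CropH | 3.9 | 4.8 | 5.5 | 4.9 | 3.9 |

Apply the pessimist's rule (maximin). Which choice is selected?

CropG

Row minima: CropG=4.8, CropD=4.2, CropE=4.0, CropH=3.9
Best worst-case = 4.8 → CropG.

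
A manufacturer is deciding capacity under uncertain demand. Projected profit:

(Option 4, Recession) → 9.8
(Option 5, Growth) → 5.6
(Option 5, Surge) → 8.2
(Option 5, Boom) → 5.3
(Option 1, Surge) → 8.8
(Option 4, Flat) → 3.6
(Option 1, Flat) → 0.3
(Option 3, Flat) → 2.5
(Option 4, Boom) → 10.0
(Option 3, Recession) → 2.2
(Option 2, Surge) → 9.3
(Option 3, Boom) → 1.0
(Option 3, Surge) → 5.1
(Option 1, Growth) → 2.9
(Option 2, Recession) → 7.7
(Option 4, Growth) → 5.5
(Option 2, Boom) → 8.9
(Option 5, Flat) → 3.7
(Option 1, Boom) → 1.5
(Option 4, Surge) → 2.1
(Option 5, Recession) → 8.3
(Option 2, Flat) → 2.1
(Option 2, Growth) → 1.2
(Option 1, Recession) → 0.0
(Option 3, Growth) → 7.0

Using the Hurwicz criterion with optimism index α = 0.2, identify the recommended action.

Option 1: 0.2·8.8 + 0.8·0.0 = 1.76
Option 2: 0.2·9.3 + 0.8·1.2 = 2.82
Option 3: 0.2·7.0 + 0.8·1.0 = 2.2
Option 4: 0.2·10.0 + 0.8·2.1 = 3.68
Option 5: 0.2·8.3 + 0.8·3.7 = 4.62
Highest Hurwicz score = 4.62 → Option 5.

Option 5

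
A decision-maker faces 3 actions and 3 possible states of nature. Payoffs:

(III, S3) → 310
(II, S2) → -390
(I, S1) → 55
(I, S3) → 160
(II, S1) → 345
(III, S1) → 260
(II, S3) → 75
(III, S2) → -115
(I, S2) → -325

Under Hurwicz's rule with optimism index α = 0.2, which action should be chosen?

I: 0.2·160 + 0.8·(-325) = -228
II: 0.2·345 + 0.8·(-390) = -243
III: 0.2·310 + 0.8·(-115) = -30
Highest Hurwicz score = -30 → III.

III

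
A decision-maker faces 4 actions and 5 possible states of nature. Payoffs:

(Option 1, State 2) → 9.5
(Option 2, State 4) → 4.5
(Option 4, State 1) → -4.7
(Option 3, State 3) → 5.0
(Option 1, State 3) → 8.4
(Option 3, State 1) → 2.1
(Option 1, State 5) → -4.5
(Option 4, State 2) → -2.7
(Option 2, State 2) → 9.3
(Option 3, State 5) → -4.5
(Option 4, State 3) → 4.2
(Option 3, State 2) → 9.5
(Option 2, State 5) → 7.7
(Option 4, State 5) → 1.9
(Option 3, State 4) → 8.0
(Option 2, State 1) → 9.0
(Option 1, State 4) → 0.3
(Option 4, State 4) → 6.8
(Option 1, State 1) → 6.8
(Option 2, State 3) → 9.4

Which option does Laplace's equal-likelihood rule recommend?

Option 2

Row averages: Option 1=4.1, Option 2=7.98, Option 3=4.02, Option 4=1.1
Highest average = 7.98 → Option 2.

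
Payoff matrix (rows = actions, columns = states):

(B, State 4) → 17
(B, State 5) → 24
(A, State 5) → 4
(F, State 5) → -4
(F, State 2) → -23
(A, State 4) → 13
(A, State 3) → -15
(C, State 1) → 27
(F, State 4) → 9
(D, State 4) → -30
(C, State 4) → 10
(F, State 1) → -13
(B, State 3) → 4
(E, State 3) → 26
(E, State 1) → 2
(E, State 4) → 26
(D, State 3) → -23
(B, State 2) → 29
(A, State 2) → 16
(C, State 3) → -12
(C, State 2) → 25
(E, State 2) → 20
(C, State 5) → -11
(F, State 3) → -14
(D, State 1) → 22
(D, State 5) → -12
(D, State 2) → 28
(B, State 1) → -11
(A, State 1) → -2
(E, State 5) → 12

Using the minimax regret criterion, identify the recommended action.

Column bests: State 1=27, State 2=29, State 3=26, State 4=26, State 5=24.
A regrets: 29, 13, 41, 13, 20 → max 41
B regrets: 38, 0, 22, 9, 0 → max 38
C regrets: 0, 4, 38, 16, 35 → max 38
D regrets: 5, 1, 49, 56, 36 → max 56
E regrets: 25, 9, 0, 0, 12 → max 25
F regrets: 40, 52, 40, 17, 28 → max 52
Smallest max regret = 25 → E.

E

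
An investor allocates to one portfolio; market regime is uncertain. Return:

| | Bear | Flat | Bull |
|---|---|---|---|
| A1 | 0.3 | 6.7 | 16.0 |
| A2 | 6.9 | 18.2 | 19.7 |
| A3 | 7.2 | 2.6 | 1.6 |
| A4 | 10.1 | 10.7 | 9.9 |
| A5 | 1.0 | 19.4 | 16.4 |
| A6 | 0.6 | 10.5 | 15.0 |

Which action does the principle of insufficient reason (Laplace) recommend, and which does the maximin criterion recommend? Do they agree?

Row averages: A1=23/3, A2=224/15, A3=3.8, A4=307/30, A5=184/15, A6=8.7
Highest average = 224/15 → A2.
Row minima: A1=0.3, A2=6.9, A3=1.6, A4=9.9, A5=1.0, A6=0.6
Best worst-case = 9.9 → A4.

laplace → A2; maximin → A4 (disagree)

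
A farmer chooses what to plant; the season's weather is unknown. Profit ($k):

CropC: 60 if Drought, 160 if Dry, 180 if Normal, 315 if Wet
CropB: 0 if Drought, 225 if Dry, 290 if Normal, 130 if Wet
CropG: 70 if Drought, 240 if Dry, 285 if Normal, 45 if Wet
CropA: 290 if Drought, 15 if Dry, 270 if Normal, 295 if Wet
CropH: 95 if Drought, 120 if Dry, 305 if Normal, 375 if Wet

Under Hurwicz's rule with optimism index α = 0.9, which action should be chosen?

CropC: 0.9·315 + 0.1·60 = 289.5
CropB: 0.9·290 + 0.1·0 = 261
CropG: 0.9·285 + 0.1·45 = 261
CropA: 0.9·295 + 0.1·15 = 267
CropH: 0.9·375 + 0.1·95 = 347
Highest Hurwicz score = 347 → CropH.

CropH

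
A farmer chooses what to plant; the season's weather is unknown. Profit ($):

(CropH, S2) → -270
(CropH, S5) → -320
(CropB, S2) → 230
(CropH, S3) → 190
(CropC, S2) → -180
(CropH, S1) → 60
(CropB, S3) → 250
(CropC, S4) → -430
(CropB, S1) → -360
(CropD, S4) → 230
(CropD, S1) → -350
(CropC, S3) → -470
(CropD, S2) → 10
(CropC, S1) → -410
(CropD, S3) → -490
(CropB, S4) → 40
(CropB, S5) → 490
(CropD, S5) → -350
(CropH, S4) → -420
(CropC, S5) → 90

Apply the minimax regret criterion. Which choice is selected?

Column bests: S1=60, S2=230, S3=250, S4=230, S5=490.
CropH regrets: 0, 500, 60, 650, 810 → max 810
CropB regrets: 420, 0, 0, 190, 0 → max 420
CropD regrets: 410, 220, 740, 0, 840 → max 840
CropC regrets: 470, 410, 720, 660, 400 → max 720
Smallest max regret = 420 → CropB.

CropB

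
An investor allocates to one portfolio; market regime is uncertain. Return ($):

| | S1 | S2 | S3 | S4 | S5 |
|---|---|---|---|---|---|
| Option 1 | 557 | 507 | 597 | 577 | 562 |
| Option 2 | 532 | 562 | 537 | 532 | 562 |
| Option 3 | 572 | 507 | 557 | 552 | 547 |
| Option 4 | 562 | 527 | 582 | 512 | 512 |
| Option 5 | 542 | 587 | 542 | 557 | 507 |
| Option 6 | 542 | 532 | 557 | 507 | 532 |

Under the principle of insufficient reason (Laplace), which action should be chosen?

Row averages: Option 1=560, Option 2=545, Option 3=547, Option 4=539, Option 5=547, Option 6=534
Highest average = 560 → Option 1.

Option 1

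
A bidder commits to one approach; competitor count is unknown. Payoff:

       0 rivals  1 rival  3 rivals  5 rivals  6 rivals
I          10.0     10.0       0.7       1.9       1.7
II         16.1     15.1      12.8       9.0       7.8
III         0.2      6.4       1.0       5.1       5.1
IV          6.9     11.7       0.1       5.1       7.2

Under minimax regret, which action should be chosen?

II

Column bests: 0 rivals=16.1, 1 rival=15.1, 3 rivals=12.8, 5 rivals=9.0, 6 rivals=7.8.
I regrets: 6.1, 5.1, 12.1, 7.1, 6.1 → max 12.1
II regrets: 0.0, 0.0, 0.0, 0.0, 0.0 → max 0.0
III regrets: 15.9, 8.7, 11.8, 3.9, 2.7 → max 15.9
IV regrets: 9.2, 3.4, 12.7, 3.9, 0.6 → max 12.7
Smallest max regret = 0.0 → II.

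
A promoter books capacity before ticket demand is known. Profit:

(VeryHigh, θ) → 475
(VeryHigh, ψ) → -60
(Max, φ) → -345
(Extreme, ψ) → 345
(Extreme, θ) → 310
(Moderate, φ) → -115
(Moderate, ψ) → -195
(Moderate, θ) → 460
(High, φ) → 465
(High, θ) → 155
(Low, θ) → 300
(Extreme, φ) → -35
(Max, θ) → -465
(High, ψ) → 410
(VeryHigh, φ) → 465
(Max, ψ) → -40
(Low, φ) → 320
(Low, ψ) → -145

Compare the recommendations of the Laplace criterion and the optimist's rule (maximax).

laplace → High; maximax → VeryHigh (disagree)

Row averages: Low=475/3, Moderate=50, High=1030/3, VeryHigh=880/3, Extreme=620/3, Max=-850/3
Highest average = 1030/3 → High.
Row maxima: Low=320, Moderate=460, High=465, VeryHigh=475, Extreme=345, Max=-40
Best best-case = 475 → VeryHigh.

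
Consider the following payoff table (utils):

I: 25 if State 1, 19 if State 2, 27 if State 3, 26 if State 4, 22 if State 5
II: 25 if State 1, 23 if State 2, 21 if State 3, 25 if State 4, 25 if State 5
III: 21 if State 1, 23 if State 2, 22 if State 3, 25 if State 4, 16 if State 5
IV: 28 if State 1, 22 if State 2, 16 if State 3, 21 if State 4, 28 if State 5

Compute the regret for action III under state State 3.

Best payoff under State 3 is 27.
Regret = 27 − 22 = 5.

5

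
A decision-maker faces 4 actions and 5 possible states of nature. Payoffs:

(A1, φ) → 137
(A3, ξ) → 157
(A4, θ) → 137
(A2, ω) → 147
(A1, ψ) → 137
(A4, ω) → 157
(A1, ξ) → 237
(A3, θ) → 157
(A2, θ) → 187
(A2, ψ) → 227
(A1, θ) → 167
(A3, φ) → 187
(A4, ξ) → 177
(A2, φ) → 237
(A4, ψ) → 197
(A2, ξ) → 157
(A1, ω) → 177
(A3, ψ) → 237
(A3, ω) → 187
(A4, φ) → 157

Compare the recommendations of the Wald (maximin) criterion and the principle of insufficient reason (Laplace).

maximin → A3; laplace → A2 (disagree)

Row minima: A1=137, A2=147, A3=157, A4=137
Best worst-case = 157 → A3.
Row averages: A1=171, A2=191, A3=185, A4=165
Highest average = 191 → A2.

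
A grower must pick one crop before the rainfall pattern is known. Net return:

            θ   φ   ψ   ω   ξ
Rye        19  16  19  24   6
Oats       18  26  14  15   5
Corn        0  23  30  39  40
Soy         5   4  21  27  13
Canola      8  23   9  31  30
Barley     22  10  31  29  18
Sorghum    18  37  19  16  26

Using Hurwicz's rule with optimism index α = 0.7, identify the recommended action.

Rye: 0.7·24 + 0.3·6 = 18.6
Oats: 0.7·26 + 0.3·5 = 19.7
Corn: 0.7·40 + 0.3·0 = 28
Soy: 0.7·27 + 0.3·4 = 20.1
Canola: 0.7·31 + 0.3·8 = 24.1
Barley: 0.7·31 + 0.3·10 = 24.7
Sorghum: 0.7·37 + 0.3·16 = 30.7
Highest Hurwicz score = 30.7 → Sorghum.

Sorghum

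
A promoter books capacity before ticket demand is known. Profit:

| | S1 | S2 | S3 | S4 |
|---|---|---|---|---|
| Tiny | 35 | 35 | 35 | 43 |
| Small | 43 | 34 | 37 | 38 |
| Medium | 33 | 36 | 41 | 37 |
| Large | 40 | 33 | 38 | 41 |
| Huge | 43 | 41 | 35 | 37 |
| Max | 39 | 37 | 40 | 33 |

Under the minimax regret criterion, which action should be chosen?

Huge

Column bests: S1=43, S2=41, S3=41, S4=43.
Tiny regrets: 8, 6, 6, 0 → max 8
Small regrets: 0, 7, 4, 5 → max 7
Medium regrets: 10, 5, 0, 6 → max 10
Large regrets: 3, 8, 3, 2 → max 8
Huge regrets: 0, 0, 6, 6 → max 6
Max regrets: 4, 4, 1, 10 → max 10
Smallest max regret = 6 → Huge.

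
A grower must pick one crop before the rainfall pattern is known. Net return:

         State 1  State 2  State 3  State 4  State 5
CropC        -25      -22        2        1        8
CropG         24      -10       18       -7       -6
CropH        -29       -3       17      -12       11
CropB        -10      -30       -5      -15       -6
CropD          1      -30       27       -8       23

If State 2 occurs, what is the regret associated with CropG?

7

Best payoff under State 2 is -3.
Regret = -3 − (-10) = 7.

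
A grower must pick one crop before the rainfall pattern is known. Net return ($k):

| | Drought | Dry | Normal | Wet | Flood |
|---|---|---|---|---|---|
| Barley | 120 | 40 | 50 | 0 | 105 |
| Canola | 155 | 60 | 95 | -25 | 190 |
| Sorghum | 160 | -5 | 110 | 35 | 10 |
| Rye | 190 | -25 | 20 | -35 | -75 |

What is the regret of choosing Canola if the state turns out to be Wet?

60

Best payoff under Wet is 35.
Regret = 35 − (-25) = 60.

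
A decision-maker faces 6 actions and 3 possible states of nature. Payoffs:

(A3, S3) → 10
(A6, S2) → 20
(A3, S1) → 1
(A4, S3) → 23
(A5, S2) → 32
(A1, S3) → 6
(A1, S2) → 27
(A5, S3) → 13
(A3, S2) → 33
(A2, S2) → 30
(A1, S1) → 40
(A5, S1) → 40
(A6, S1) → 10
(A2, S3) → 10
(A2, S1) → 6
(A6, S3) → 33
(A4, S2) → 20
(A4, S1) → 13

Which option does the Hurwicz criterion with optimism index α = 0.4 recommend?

A5

A1: 0.4·40 + 0.6·6 = 19.6
A2: 0.4·30 + 0.6·6 = 15.6
A3: 0.4·33 + 0.6·1 = 13.8
A4: 0.4·23 + 0.6·13 = 17
A5: 0.4·40 + 0.6·13 = 23.8
A6: 0.4·33 + 0.6·10 = 19.2
Highest Hurwicz score = 23.8 → A5.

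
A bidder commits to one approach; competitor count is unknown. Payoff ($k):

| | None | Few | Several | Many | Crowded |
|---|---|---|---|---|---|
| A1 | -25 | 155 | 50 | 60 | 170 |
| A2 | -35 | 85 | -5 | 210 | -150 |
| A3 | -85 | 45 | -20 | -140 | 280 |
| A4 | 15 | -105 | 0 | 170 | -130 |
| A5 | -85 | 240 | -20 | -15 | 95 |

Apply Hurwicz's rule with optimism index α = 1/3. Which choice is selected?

A1

A1: 1/3·170 + 2/3·(-25) = 40
A2: 1/3·210 + 2/3·(-150) = -30
A3: 1/3·280 + 2/3·(-140) = 0
A4: 1/3·170 + 2/3·(-130) = -30
A5: 1/3·240 + 2/3·(-85) = 70/3
Highest Hurwicz score = 40 → A1.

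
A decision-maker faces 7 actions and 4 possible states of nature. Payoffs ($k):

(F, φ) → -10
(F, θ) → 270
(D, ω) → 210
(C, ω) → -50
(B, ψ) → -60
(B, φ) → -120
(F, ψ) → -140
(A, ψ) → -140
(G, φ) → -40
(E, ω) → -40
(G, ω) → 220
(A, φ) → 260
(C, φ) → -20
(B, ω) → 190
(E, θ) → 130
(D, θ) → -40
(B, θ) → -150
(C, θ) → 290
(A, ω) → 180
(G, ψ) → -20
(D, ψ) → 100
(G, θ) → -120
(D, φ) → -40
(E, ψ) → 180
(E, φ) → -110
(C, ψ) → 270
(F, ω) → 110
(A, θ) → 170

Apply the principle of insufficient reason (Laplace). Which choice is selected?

C

Row averages: A=117.5, B=-35, C=122.5, D=57.5, E=40, F=57.5, G=10
Highest average = 122.5 → C.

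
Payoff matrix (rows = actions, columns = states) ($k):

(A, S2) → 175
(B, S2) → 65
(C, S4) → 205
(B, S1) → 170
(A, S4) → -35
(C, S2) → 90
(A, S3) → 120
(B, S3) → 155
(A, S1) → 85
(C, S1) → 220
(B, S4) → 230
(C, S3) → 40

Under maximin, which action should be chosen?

B

Row minima: A=-35, B=65, C=40
Best worst-case = 65 → B.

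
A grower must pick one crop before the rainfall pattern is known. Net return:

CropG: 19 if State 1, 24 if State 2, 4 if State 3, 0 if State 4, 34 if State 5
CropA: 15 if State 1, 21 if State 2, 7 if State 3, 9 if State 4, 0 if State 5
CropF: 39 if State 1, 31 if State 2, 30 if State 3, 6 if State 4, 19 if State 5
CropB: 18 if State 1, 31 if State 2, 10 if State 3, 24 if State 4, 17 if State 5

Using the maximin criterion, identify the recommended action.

Row minima: CropG=0, CropA=0, CropF=6, CropB=10
Best worst-case = 10 → CropB.

CropB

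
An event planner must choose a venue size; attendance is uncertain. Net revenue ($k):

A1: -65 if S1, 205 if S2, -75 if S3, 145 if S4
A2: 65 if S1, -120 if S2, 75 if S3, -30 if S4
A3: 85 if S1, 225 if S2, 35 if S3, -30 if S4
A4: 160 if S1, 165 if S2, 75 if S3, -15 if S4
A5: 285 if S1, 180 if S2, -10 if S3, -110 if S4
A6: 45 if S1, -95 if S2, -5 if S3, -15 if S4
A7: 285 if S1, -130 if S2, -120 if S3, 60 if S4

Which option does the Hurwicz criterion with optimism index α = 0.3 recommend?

A1: 0.3·205 + 0.7·(-75) = 9
A2: 0.3·75 + 0.7·(-120) = -61.5
A3: 0.3·225 + 0.7·(-30) = 46.5
A4: 0.3·165 + 0.7·(-15) = 39
A5: 0.3·285 + 0.7·(-110) = 8.5
A6: 0.3·45 + 0.7·(-95) = -53
A7: 0.3·285 + 0.7·(-130) = -5.5
Highest Hurwicz score = 46.5 → A3.

A3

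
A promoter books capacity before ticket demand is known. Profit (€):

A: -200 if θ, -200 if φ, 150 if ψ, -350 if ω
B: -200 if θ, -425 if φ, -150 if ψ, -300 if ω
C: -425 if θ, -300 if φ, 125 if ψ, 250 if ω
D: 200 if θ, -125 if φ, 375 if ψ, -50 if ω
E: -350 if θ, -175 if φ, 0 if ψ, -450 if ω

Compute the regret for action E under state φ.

50

Best payoff under φ is -125.
Regret = -125 − (-175) = 50.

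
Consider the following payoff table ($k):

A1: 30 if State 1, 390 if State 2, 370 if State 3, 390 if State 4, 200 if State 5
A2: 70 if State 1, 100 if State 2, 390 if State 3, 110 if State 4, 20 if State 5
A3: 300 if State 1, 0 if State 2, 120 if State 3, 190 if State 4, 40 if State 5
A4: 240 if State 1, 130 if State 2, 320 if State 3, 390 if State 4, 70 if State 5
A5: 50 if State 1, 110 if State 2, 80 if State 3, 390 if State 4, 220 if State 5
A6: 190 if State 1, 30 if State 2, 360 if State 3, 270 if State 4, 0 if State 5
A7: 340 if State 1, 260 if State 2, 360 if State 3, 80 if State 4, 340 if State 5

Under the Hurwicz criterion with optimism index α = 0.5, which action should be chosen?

A4

A1: 0.5·390 + 0.5·30 = 210
A2: 0.5·390 + 0.5·20 = 205
A3: 0.5·300 + 0.5·0 = 150
A4: 0.5·390 + 0.5·70 = 230
A5: 0.5·390 + 0.5·50 = 220
A6: 0.5·360 + 0.5·0 = 180
A7: 0.5·360 + 0.5·80 = 220
Highest Hurwicz score = 230 → A4.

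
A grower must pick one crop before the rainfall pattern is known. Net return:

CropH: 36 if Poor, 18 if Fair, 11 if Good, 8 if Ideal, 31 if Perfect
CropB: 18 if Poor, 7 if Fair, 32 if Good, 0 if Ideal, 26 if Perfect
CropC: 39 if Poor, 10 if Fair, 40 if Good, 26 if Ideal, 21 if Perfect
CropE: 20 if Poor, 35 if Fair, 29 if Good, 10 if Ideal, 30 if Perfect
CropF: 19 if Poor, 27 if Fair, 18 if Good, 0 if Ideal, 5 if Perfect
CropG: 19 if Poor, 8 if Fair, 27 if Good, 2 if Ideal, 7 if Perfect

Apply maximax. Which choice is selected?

CropC

Row maxima: CropH=36, CropB=32, CropC=40, CropE=35, CropF=27, CropG=27
Best best-case = 40 → CropC.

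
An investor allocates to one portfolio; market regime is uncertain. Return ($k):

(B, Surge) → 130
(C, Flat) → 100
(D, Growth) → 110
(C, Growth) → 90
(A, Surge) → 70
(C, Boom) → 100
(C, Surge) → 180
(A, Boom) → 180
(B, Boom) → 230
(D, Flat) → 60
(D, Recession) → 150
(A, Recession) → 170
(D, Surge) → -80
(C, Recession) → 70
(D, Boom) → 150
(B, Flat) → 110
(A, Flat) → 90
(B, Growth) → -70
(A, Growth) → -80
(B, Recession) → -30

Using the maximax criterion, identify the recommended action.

B

Row maxima: A=180, B=230, C=180, D=150
Best best-case = 230 → B.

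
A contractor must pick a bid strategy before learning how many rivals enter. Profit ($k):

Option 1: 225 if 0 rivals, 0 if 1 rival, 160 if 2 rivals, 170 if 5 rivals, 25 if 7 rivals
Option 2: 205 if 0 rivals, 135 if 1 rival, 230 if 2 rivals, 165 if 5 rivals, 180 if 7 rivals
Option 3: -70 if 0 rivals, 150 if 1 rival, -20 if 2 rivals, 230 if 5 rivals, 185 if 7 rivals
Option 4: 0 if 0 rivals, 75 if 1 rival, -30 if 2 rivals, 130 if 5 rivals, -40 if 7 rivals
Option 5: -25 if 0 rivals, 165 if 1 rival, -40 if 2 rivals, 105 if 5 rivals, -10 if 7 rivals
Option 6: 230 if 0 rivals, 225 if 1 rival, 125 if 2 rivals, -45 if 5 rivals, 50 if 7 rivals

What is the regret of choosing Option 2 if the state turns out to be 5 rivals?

65

Best payoff under 5 rivals is 230.
Regret = 230 − 165 = 65.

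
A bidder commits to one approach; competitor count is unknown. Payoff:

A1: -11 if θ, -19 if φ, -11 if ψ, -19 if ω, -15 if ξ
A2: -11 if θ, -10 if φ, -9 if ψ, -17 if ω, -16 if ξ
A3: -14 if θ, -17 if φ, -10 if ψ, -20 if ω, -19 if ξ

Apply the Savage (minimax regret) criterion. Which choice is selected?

A2

Column bests: θ=-11, φ=-10, ψ=-9, ω=-17, ξ=-15.
A1 regrets: 0, 9, 2, 2, 0 → max 9
A2 regrets: 0, 0, 0, 0, 1 → max 1
A3 regrets: 3, 7, 1, 3, 4 → max 7
Smallest max regret = 1 → A2.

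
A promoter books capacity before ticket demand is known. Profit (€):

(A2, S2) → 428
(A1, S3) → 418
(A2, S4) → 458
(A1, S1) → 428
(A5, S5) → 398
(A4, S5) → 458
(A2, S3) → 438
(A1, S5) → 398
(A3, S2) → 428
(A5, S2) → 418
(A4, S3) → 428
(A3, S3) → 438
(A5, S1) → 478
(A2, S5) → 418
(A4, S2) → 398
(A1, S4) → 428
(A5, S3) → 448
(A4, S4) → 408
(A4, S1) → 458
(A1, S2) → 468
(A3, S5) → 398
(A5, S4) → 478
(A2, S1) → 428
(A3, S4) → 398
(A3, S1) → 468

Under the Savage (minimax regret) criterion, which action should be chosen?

A2

Column bests: S1=478, S2=468, S3=448, S4=478, S5=458.
A1 regrets: 50, 0, 30, 50, 60 → max 60
A2 regrets: 50, 40, 10, 20, 40 → max 50
A3 regrets: 10, 40, 10, 80, 60 → max 80
A4 regrets: 20, 70, 20, 70, 0 → max 70
A5 regrets: 0, 50, 0, 0, 60 → max 60
Smallest max regret = 50 → A2.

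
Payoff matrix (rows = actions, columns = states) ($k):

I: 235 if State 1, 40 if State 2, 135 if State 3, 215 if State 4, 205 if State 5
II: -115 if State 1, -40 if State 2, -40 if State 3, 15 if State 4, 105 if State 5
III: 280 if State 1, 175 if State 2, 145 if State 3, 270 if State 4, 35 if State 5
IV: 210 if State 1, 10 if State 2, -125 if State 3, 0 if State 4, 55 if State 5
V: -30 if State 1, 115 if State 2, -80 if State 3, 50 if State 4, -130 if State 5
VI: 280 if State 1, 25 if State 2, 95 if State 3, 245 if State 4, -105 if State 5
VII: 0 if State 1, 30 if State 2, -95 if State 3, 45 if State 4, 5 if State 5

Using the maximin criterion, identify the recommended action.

I

Row minima: I=40, II=-115, III=35, IV=-125, V=-130, VI=-105, VII=-95
Best worst-case = 40 → I.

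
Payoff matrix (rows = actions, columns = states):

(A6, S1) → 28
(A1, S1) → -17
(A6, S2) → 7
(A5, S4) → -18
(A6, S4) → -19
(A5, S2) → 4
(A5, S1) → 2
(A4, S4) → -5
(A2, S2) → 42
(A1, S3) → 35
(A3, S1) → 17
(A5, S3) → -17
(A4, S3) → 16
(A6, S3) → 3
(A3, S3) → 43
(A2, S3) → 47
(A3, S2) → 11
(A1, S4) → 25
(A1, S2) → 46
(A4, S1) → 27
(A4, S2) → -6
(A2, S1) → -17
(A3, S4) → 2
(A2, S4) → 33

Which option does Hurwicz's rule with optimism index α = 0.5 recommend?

A1: 0.5·46 + 0.5·(-17) = 14.5
A2: 0.5·47 + 0.5·(-17) = 15
A3: 0.5·43 + 0.5·2 = 22.5
A4: 0.5·27 + 0.5·(-6) = 10.5
A5: 0.5·4 + 0.5·(-18) = -7
A6: 0.5·28 + 0.5·(-19) = 4.5
Highest Hurwicz score = 22.5 → A3.

A3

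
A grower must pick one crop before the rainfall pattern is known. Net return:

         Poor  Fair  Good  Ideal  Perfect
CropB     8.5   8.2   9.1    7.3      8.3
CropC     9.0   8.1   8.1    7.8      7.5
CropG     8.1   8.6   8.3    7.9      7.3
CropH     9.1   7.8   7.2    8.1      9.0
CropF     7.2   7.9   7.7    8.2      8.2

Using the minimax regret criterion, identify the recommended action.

CropB

Column bests: Poor=9.1, Fair=8.6, Good=9.1, Ideal=8.2, Perfect=9.0.
CropB regrets: 0.6, 0.4, 0.0, 0.9, 0.7 → max 0.9
CropC regrets: 0.1, 0.5, 1.0, 0.4, 1.5 → max 1.5
CropG regrets: 1.0, 0.0, 0.8, 0.3, 1.7 → max 1.7
CropH regrets: 0.0, 0.8, 1.9, 0.1, 0.0 → max 1.9
CropF regrets: 1.9, 0.7, 1.4, 0.0, 0.8 → max 1.9
Smallest max regret = 0.9 → CropB.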